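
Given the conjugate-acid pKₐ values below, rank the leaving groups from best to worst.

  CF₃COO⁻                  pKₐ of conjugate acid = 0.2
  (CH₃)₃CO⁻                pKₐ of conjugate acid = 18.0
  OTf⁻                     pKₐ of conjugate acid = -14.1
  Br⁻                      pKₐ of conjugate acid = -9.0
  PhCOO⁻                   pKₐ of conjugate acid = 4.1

Lower conjugate-acid pKₐ ⇒ weaker base ⇒ better leaving group.
Sorting by the given values: OTf⁻ (-14.1), Br⁻ (-9.0), CF₃COO⁻ (0.2), PhCOO⁻ (4.1), (CH₃)₃CO⁻ (18.0).

OTf⁻ > Br⁻ > CF₃COO⁻ > PhCOO⁻ > (CH₃)₃CO⁻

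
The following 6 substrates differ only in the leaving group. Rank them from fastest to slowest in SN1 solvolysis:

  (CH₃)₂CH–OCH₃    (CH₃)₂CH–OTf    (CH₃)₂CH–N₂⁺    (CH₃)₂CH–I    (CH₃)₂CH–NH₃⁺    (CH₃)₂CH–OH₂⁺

(CH₃)₂CH–N₂⁺ > (CH₃)₂CH–OTf > (CH₃)₂CH–I > (CH₃)₂CH–OH₂⁺ > (CH₃)₂CH–NH₃⁺ > (CH₃)₂CH–OCH₃

With the same alkyl group throughout, only the leaving group differentiates the rates.
The more stable X⁻ (or X) is on its own — i.e. the weaker a base it is — the better a leaving group it makes.
(CH₃)₂CH–N₂⁺ loses N₂: no meaningful conjugate acid; N₂ departs as an exceptionally stable neutral molecule
(CH₃)₂CH–OTf loses OTf⁻: pKₐ(CF₃SO₃H (triflic acid)) ≈ -14
(CH₃)₂CH–I loses I⁻: pKₐ(HI) ≈ -10
(CH₃)₂CH–OH₂⁺ loses H₂O: pKₐ(H₃O⁺) ≈ -1.7
(CH₃)₂CH–NH₃⁺ loses NH₃: pKₐ(NH₄⁺) ≈ 9.2
(CH₃)₂CH–OCH₃ loses CH₃O⁻: pKₐ(CH₃OH) ≈ 15.5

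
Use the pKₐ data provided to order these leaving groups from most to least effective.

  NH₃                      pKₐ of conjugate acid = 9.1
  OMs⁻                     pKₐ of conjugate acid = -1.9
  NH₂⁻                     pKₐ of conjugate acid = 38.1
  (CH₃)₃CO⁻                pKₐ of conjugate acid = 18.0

Lower conjugate-acid pKₐ ⇒ weaker base ⇒ better leaving group.
Sorting by the given values: OMs⁻ (-1.9), NH₃ (9.1), (CH₃)₃CO⁻ (18.0), NH₂⁻ (38.1).

OMs⁻ > NH₃ > (CH₃)₃CO⁻ > NH₂⁻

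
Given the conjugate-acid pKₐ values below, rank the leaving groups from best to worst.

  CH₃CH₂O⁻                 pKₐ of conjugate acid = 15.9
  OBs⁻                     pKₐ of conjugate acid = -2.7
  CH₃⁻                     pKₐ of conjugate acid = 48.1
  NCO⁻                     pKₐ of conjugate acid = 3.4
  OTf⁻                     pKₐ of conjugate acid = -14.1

OTf⁻ > OBs⁻ > NCO⁻ > CH₃CH₂O⁻ > CH₃⁻

Lower conjugate-acid pKₐ ⇒ weaker base ⇒ better leaving group.
Sorting by the given values: OTf⁻ (-14.1), OBs⁻ (-2.7), NCO⁻ (3.4), CH₃CH₂O⁻ (15.9), CH₃⁻ (48.1).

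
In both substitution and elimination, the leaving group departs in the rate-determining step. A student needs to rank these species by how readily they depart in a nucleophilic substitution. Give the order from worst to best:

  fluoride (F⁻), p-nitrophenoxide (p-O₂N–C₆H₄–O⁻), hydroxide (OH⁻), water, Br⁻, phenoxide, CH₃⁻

CH₃⁻ < hydroxide (OH⁻) < phenoxide < p-nitrophenoxide (p-O₂N–C₆H₄–O⁻) < fluoride (F⁻) < water < Br⁻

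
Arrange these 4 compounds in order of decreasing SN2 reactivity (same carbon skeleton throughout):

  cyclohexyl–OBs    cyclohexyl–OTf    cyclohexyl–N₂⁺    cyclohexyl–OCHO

Same R in every case — rank the leaving groups.
Leaving-group ability tracks the stability of the departed species; conjugate-acid pKₐ is the usual yardstick (lower pKₐ → better LG).
cyclohexyl–N₂⁺ loses N₂: no meaningful conjugate acid; N₂ departs as an exceptionally stable neutral molecule
cyclohexyl–OTf loses OTf⁻: pKₐ(CF₃SO₃H (triflic acid)) ≈ -14
cyclohexyl–OBs loses OBs⁻: pKₐ(p-BrC₆H₄SO₃H) ≈ -2.8
cyclohexyl–OCHO loses HCOO⁻: pKₐ(HCOOH) ≈ 3.8

cyclohexyl–N₂⁺ > cyclohexyl–OTf > cyclohexyl–OBs > cyclohexyl–OCHO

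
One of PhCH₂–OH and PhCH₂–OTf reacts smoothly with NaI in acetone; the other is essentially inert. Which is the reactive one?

From PhCH₂–OH the departing group would be OH⁻ (pKₐ(H₂O) ≈ 15.7). Strong base; essentially never leaves without prior activation.
From PhCH₂–OTf the leaving group is OTf⁻ (pKₐ(CF₃SO₃H (triflic acid)) ≈ -14). Charge spread over three oxygens and a CF₃ group; the premier leaving group in synthesis.
(In practice PhCH₂–OTf is made from PhCH₂–OH by treatment with Tf₂O / 2,6-lutidine, converting the hydroxyl into a triflate.)

PhCH₂–OTf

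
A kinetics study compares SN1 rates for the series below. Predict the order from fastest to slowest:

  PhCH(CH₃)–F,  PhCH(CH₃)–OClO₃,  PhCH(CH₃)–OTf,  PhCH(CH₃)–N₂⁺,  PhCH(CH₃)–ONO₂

PhCH(CH₃)–N₂⁺ > PhCH(CH₃)–OTf > PhCH(CH₃)–OClO₃ > PhCH(CH₃)–ONO₂ > PhCH(CH₃)–F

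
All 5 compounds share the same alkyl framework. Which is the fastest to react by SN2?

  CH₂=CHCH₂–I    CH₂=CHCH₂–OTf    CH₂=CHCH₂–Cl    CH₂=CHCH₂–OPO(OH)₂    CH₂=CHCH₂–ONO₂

CH₂=CHCH₂–OTf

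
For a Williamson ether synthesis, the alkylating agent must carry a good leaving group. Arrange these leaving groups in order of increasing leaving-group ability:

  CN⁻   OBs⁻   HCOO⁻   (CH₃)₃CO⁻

Leaving-group ability tracks the stability of the departed species; conjugate-acid pKₐ is the usual yardstick (lower pKₐ → better LG).
OBs⁻: pKₐ(p-BrC₆H₄SO₃H) ≈ -2.8
HCOO⁻: pKₐ(HCOOH) ≈ 3.8 — resonance-stabilised carboxylate
CN⁻: pKₐ(HCN) ≈ 9.2 — sp carbon stabilises the charge somewhat, but still a poor LG
(CH₃)₃CO⁻: pKₐ(t-BuOH) ≈ 18 — bulky, strongly basic alkoxide
The question asks for worst first, so the sequence is read in increasing leaving-group ability.

(CH₃)₃CO⁻ < CN⁻ < HCOO⁻ < OBs⁻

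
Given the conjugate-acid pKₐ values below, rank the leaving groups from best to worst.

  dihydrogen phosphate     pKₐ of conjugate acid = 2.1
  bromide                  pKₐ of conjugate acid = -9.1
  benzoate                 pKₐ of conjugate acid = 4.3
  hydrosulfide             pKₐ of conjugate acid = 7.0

bromide > dihydrogen phosphate > benzoate > hydrosulfide

Lower conjugate-acid pKₐ ⇒ weaker base ⇒ better leaving group.
Sorting by the given values: bromide (-9.1), dihydrogen phosphate (2.1), benzoate (4.3), hydrosulfide (7.0).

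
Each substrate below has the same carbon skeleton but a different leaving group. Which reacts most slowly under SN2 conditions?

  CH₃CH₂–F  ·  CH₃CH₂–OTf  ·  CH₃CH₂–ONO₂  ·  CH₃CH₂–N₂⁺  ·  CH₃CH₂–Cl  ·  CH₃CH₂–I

CH₃CH₂–F

Identical carbon frameworks mean the comparison reduces to leaving-group quality.
Rank by basicity of the departing species: weakest base leaves most easily.
CH₃CH₂–N₂⁺ loses N₂: no meaningful conjugate acid; N₂ departs as an exceptionally stable neutral molecule
CH₃CH₂–OTf loses OTf⁻: pKₐ(CF₃SO₃H (triflic acid)) ≈ -14
CH₃CH₂–I loses I⁻: pKₐ(HI) ≈ -10
CH₃CH₂–Cl loses Cl⁻: pKₐ(HCl) ≈ -7
CH₃CH₂–ONO₂ loses NO₃⁻: pKₐ(HNO₃) ≈ -1.3
CH₃CH₂–F loses F⁻: pKₐ(HF) ≈ 3.2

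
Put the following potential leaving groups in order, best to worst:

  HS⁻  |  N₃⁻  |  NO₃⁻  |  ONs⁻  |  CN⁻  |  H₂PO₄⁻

Leaving-group ability tracks the stability of the departed species; conjugate-acid pKₐ is the usual yardstick (lower pKₐ → better LG).
ONs⁻: pKₐ(p-O₂NC₆H₄SO₃H) ≈ -3.5
NO₃⁻: pKₐ(HNO₃) ≈ -1.3
H₂PO₄⁻: pKₐ(H₃PO₄) ≈ 2.1
N₃⁻: pKₐ(HN₃) ≈ 4.7
HS⁻: pKₐ(H₂S) ≈ 7
CN⁻: pKₐ(HCN) ≈ 9.2

ONs⁻ > NO₃⁻ > H₂PO₄⁻ > N₃⁻ > HS⁻ > CN⁻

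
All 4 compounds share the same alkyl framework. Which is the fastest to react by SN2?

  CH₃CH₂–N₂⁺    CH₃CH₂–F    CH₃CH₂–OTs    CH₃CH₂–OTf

Same R in every case — rank the leaving groups.
A good leaving group is a weak base: the lower the pKₐ of its conjugate acid, the more readily it departs.
CH₃CH₂–N₂⁺ loses N₂: no meaningful conjugate acid; N₂ departs as an exceptionally stable neutral molecule
CH₃CH₂–OTf loses OTf⁻: pKₐ(CF₃SO₃H (triflic acid)) ≈ -14
CH₃CH₂–OTs loses OTs⁻: pKₐ(p-CH₃C₆H₄SO₃H (TsOH)) ≈ -2.8
CH₃CH₂–F loses F⁻: pKₐ(HF) ≈ 3.2

CH₃CH₂–N₂⁺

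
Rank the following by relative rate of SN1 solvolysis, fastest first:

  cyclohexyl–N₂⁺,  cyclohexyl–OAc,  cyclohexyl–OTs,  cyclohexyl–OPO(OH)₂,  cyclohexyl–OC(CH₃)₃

cyclohexyl–N₂⁺ > cyclohexyl–OTs > cyclohexyl–OPO(OH)₂ > cyclohexyl–OAc > cyclohexyl–OC(CH₃)₃

With the same alkyl group throughout, only the leaving group differentiates the rates.
A good leaving group is a weak base: the lower the pKₐ of its conjugate acid, the more readily it departs.
cyclohexyl–N₂⁺ loses N₂: no meaningful conjugate acid; N₂ departs as an exceptionally stable neutral molecule
cyclohexyl–OTs loses OTs⁻: pKₐ(p-CH₃C₆H₄SO₃H (TsOH)) ≈ -2.8
cyclohexyl–OPO(OH)₂ loses H₂PO₄⁻: pKₐ(H₃PO₄) ≈ 2.1
cyclohexyl–OAc loses AcO⁻: pKₐ(CH₃COOH) ≈ 4.8
cyclohexyl–OC(CH₃)₃ loses (CH₃)₃CO⁻: pKₐ(t-BuOH) ≈ 18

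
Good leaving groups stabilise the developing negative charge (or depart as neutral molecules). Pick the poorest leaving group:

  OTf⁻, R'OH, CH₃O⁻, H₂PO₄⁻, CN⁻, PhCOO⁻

CH₃O⁻

Leaving-group ability tracks the stability of the departed species; conjugate-acid pKₐ is the usual yardstick (lower pKₐ → better LG).
OTf⁻: pKₐ(CF₃SO₃H (triflic acid)) ≈ -14
R'OH: pKₐ(R'OH₂⁺) ≈ -2.4
H₂PO₄⁻: pKₐ(H₃PO₄) ≈ 2.1
PhCOO⁻: pKₐ(C₆H₅COOH) ≈ 4.2
CN⁻: pKₐ(HCN) ≈ 9.2
CH₃O⁻: pKₐ(CH₃OH) ≈ 15.5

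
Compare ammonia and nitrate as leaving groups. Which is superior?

nitrate

nitrate is the better leaving group.
pKₐ(HNO₃) ≈ -1.3 versus pKₐ(NH₄⁺) ≈ 9.2: nitrate is the much weaker base.
Resonance-delocalised over three oxygens.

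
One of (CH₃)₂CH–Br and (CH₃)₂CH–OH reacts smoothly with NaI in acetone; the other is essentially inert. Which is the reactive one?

(CH₃)₂CH–Br

From (CH₃)₂CH–OH the departing group would be OH⁻ (pKₐ(H₂O) ≈ 15.7). Strong base; essentially never leaves without prior activation.
From (CH₃)₂CH–Br the leaving group is Br⁻ (pKₐ(HBr) ≈ -9). Weak base; good leaving group.
(In practice (CH₃)₂CH–Br is made from (CH₃)₂CH–OH by treatment with PBr₃, replacing the hydroxyl with bromide.)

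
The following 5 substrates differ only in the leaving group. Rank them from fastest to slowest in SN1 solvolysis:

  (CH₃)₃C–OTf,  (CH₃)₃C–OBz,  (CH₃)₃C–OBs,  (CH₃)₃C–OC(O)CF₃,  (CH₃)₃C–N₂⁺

Identical carbon frameworks mean the comparison reduces to leaving-group quality.
A good leaving group is a weak base: the lower the pKₐ of its conjugate acid, the more readily it departs.
(CH₃)₃C–N₂⁺ loses N₂: no meaningful conjugate acid; N₂ departs as an exceptionally stable neutral molecule
(CH₃)₃C–OTf loses OTf⁻: pKₐ(CF₃SO₃H (triflic acid)) ≈ -14
(CH₃)₃C–OBs loses OBs⁻: pKₐ(p-BrC₆H₄SO₃H) ≈ -2.8
(CH₃)₃C–OC(O)CF₃ loses CF₃COO⁻: pKₐ(CF₃COOH) ≈ 0.2
(CH₃)₃C–OBz loses PhCOO⁻: pKₐ(C₆H₅COOH) ≈ 4.2

(CH₃)₃C–N₂⁺ > (CH₃)₃C–OTf > (CH₃)₃C–OBs > (CH₃)₃C–OC(O)CF₃ > (CH₃)₃C–OBz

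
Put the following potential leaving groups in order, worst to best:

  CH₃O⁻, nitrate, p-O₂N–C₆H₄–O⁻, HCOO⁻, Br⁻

CH₃O⁻ < p-O₂N–C₆H₄–O⁻ < HCOO⁻ < nitrate < Br⁻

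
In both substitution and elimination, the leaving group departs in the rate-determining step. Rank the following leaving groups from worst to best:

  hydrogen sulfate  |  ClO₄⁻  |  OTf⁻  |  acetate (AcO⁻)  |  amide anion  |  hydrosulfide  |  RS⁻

amide anion < RS⁻ < hydrosulfide < acetate (AcO⁻) < hydrogen sulfate < ClO₄⁻ < OTf⁻

Leaving-group ability tracks the stability of the departed species; conjugate-acid pKₐ is the usual yardstick (lower pKₐ → better LG).
OTf⁻: pKₐ(CF₃SO₃H (triflic acid)) ≈ -14 — charge spread over three oxygens and a CF₃ group; the premier leaving group in synthesis
ClO₄⁻: pKₐ(HClO₄) ≈ -10 — extremely weak base; rarely used for safety reasons
hydrogen sulfate: pKₐ(H₂SO₄) ≈ -3
acetate (AcO⁻): pKₐ(CH₃COOH) ≈ 4.8 — resonance-stabilised but still a weak base
hydrosulfide: pKₐ(H₂S) ≈ 7 — larger and more polarisable than the oxygen analogue
RS⁻: pKₐ(RSH (a thiol)) ≈ 10.5 — moderately basic; rarely leaves without activation
amide anion: pKₐ(NH₃) ≈ 38 — extremely strong base; never a leaving group
Listed from poorest to best leaving group as asked.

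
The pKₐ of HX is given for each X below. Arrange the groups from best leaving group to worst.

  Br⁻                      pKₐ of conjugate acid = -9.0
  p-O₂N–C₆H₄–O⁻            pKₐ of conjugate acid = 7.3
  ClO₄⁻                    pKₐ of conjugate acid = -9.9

ClO₄⁻ > Br⁻ > p-O₂N–C₆H₄–O⁻

Lower conjugate-acid pKₐ ⇒ weaker base ⇒ better leaving group.
Sorting by the given values: ClO₄⁻ (-9.9), Br⁻ (-9.0), p-O₂N–C₆H₄–O⁻ (7.3).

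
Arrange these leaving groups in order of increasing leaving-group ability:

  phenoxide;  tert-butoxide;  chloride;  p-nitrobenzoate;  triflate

tert-butoxide < phenoxide < p-nitrobenzoate < chloride < triflate

A good leaving group is a weak base: the lower the pKₐ of its conjugate acid, the more readily it departs.
triflate: pKₐ(CF₃SO₃H (triflic acid)) ≈ -14
chloride: pKₐ(HCl) ≈ -7 — moderately weak base
p-nitrobenzoate: pKₐ(p-nitrobenzoic acid) ≈ 3.4
phenoxide: pKₐ(C₆H₅OH (phenol)) ≈ 10
tert-butoxide: pKₐ(t-BuOH) ≈ 18 — bulky, strongly basic alkoxide
Reversing gives the worst-to-best order requested.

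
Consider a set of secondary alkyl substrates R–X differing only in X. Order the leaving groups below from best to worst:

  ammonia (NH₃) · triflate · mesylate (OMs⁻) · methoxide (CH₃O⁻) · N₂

A good leaving group is a weak base: the lower the pKₐ of its conjugate acid, the more readily it departs.
N₂: no meaningful conjugate acid; N₂ departs as an exceptionally stable neutral molecule
triflate: pKₐ(CF₃SO₃H (triflic acid)) ≈ -14 — charge spread over three oxygens and a CF₃ group; the premier leaving group in synthesis
mesylate (OMs⁻): pKₐ(CH₃SO₃H (MsOH)) ≈ -1.9 — resonance-delocalised alkanesulfonate
ammonia (NH₃): pKₐ(NH₄⁺) ≈ 9.2 — neutral but moderately basic; leaves from R–NH₃⁺
methoxide (CH₃O⁻): pKₐ(CH₃OH) ≈ 15.5 — strong base; alkoxides do not leave unassisted

N₂ > triflate > mesylate (OMs⁻) > ammonia (NH₃) > methoxide (CH₃O⁻)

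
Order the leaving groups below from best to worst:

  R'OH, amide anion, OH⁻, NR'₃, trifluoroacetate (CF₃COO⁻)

R'OH > trifluoroacetate (CF₃COO⁻) > NR'₃ > OH⁻ > amide anion

R'OH: pKₐ(R'OH₂⁺) ≈ -2.4
trifluoroacetate (CF₃COO⁻): pKₐ(CF₃COOH) ≈ 0.2
NR'₃: pKₐ(R'₃NH⁺) ≈ 10.7
OH⁻: pKₐ(H₂O) ≈ 15.7
amide anion: pKₐ(NH₃) ≈ 38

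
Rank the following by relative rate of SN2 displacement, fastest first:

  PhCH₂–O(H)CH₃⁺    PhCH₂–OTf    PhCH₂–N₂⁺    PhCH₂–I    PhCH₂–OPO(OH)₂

The skeletons are identical, so relative rate is governed entirely by leaving-group ability.
A good leaving group is a weak base: the lower the pKₐ of its conjugate acid, the more readily it departs.
PhCH₂–N₂⁺ loses N₂: no meaningful conjugate acid; N₂ departs as an exceptionally stable neutral molecule
PhCH₂–OTf loses OTf⁻: pKₐ(CF₃SO₃H (triflic acid)) ≈ -14
PhCH₂–I loses I⁻: pKₐ(HI) ≈ -10
PhCH₂–O(H)CH₃⁺ loses R'OH: pKₐ(R'OH₂⁺) ≈ -2.4
PhCH₂–OPO(OH)₂ loses H₂PO₄⁻: pKₐ(H₃PO₄) ≈ 2.1

PhCH₂–N₂⁺ > PhCH₂–OTf > PhCH₂–I > PhCH₂–O(H)CH₃⁺ > PhCH₂–OPO(OH)₂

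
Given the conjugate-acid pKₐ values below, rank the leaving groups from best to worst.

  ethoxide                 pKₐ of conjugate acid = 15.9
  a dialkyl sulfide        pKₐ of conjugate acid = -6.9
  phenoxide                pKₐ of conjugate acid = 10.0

a dialkyl sulfide > phenoxide > ethoxide

Lower conjugate-acid pKₐ ⇒ weaker base ⇒ better leaving group.
Sorting by the given values: a dialkyl sulfide (-6.9), phenoxide (10.0), ethoxide (15.9).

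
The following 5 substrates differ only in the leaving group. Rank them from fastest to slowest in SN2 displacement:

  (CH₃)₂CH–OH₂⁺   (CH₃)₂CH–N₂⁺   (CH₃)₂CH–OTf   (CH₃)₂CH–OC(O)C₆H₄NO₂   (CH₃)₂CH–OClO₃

(CH₃)₂CH–N₂⁺ > (CH₃)₂CH–OTf > (CH₃)₂CH–OClO₃ > (CH₃)₂CH–OH₂⁺ > (CH₃)₂CH–OC(O)C₆H₄NO₂

Identical carbon frameworks mean the comparison reduces to leaving-group quality.
A good leaving group is a weak base: the lower the pKₐ of its conjugate acid, the more readily it departs.
(CH₃)₂CH–N₂⁺ loses N₂: no meaningful conjugate acid; N₂ departs as an exceptionally stable neutral molecule
(CH₃)₂CH–OTf loses OTf⁻: pKₐ(CF₃SO₃H (triflic acid)) ≈ -14
(CH₃)₂CH–OClO₃ loses ClO₄⁻: pKₐ(HClO₄) ≈ -10
(CH₃)₂CH–OH₂⁺ loses H₂O: pKₐ(H₃O⁺) ≈ -1.7
(CH₃)₂CH–OC(O)C₆H₄NO₂ loses p-O₂N–C₆H₄–COO⁻: pKₐ(p-nitrobenzoic acid) ≈ 3.4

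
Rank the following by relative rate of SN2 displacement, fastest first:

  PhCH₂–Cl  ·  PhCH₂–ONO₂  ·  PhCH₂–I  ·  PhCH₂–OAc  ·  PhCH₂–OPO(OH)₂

PhCH₂–I > PhCH₂–Cl > PhCH₂–ONO₂ > PhCH₂–OPO(OH)₂ > PhCH₂–OAc

With the same alkyl group throughout, only the leaving group differentiates the rates.
Rank by basicity of the departing species: weakest base leaves most easily.
PhCH₂–I loses I⁻: pKₐ(HI) ≈ -10
PhCH₂–Cl loses Cl⁻: pKₐ(HCl) ≈ -7
PhCH₂–ONO₂ loses NO₃⁻: pKₐ(HNO₃) ≈ -1.3
PhCH₂–OPO(OH)₂ loses H₂PO₄⁻: pKₐ(H₃PO₄) ≈ 2.1
PhCH₂–OAc loses AcO⁻: pKₐ(CH₃COOH) ≈ 4.8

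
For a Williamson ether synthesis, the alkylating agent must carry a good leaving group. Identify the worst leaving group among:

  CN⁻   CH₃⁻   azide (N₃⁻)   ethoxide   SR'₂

CH₃⁻

Rank by basicity of the departing species: weakest base leaves most easily.
SR'₂: pKₐ(R'₂SH⁺) ≈ -7
azide (N₃⁻): pKₐ(HN₃) ≈ 4.7
CN⁻: pKₐ(HCN) ≈ 9.2
ethoxide: pKₐ(CH₃CH₂OH) ≈ 16
CH₃⁻: pKₐ(CH₄) ≈ 48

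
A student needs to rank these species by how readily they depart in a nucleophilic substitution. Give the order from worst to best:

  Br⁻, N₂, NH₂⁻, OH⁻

NH₂⁻ < OH⁻ < Br⁻ < N₂

Leaving-group ability tracks the stability of the departed species; conjugate-acid pKₐ is the usual yardstick (lower pKₐ → better LG).
N₂: no meaningful conjugate acid; N₂ departs as an exceptionally stable neutral molecule
Br⁻: pKₐ(HBr) ≈ -9
OH⁻: pKₐ(H₂O) ≈ 15.7
NH₂⁻: pKₐ(NH₃) ≈ 38
Reversing gives the worst-to-best order requested.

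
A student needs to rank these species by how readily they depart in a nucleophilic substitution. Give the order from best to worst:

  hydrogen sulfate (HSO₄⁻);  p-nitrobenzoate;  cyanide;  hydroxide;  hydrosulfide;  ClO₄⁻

ClO₄⁻ > hydrogen sulfate (HSO₄⁻) > p-nitrobenzoate > hydrosulfide > cyanide > hydroxide

ClO₄⁻: pKₐ(HClO₄) ≈ -10
hydrogen sulfate (HSO₄⁻): pKₐ(H₂SO₄) ≈ -3
p-nitrobenzoate: pKₐ(p-nitrobenzoic acid) ≈ 3.4
hydrosulfide: pKₐ(H₂S) ≈ 7
cyanide: pKₐ(HCN) ≈ 9.2
hydroxide: pKₐ(H₂O) ≈ 15.7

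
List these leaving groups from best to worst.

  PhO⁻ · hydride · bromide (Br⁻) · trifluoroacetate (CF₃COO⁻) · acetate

Rank by basicity of the departing species: weakest base leaves most easily.
bromide (Br⁻): pKₐ(HBr) ≈ -9
trifluoroacetate (CF₃COO⁻): pKₐ(CF₃COOH) ≈ 0.2
acetate: pKₐ(CH₃COOH) ≈ 4.8
PhO⁻: pKₐ(C₆H₅OH (phenol)) ≈ 10
hydride: pKₐ(H₂) ≈ 36

bromide (Br⁻) > trifluoroacetate (CF₃COO⁻) > acetate > PhO⁻ > hydride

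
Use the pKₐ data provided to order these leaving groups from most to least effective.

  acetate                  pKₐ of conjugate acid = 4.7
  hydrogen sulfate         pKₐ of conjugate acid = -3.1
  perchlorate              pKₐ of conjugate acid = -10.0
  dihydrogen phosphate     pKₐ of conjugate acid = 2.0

Lower conjugate-acid pKₐ ⇒ weaker base ⇒ better leaving group.
Sorting by the given values: perchlorate (-10.0), hydrogen sulfate (-3.1), dihydrogen phosphate (2.0), acetate (4.7).

perchlorate > hydrogen sulfate > dihydrogen phosphate > acetate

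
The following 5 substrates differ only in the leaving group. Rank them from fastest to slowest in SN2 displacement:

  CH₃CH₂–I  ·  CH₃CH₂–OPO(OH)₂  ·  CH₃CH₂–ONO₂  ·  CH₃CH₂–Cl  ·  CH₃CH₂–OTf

CH₃CH₂–OTf > CH₃CH₂–I > CH₃CH₂–Cl > CH₃CH₂–ONO₂ > CH₃CH₂–OPO(OH)₂

With the same alkyl group throughout, only the leaving group differentiates the rates.
A good leaving group is a weak base: the lower the pKₐ of its conjugate acid, the more readily it departs.
CH₃CH₂–OTf loses OTf⁻: pKₐ(CF₃SO₃H (triflic acid)) ≈ -14
CH₃CH₂–I loses I⁻: pKₐ(HI) ≈ -10
CH₃CH₂–Cl loses Cl⁻: pKₐ(HCl) ≈ -7
CH₃CH₂–ONO₂ loses NO₃⁻: pKₐ(HNO₃) ≈ -1.3
CH₃CH₂–OPO(OH)₂ loses H₂PO₄⁻: pKₐ(H₃PO₄) ≈ 2.1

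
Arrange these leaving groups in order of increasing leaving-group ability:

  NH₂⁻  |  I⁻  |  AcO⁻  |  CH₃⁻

CH₃⁻ < NH₂⁻ < AcO⁻ < I⁻

Leaving-group ability tracks the stability of the departed species; conjugate-acid pKₐ is the usual yardstick (lower pKₐ → better LG).
I⁻: pKₐ(HI) ≈ -10
AcO⁻: pKₐ(CH₃COOH) ≈ 4.8
NH₂⁻: pKₐ(NH₃) ≈ 38
CH₃⁻: pKₐ(CH₄) ≈ 48
Reversing gives the worst-to-best order requested.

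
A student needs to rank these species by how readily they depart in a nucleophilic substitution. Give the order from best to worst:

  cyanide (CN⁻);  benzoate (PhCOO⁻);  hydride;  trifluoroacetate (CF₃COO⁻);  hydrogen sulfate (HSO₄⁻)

Rank by basicity of the departing species: weakest base leaves most easily.
hydrogen sulfate (HSO₄⁻): pKₐ(H₂SO₄) ≈ -3
trifluoroacetate (CF₃COO⁻): pKₐ(CF₃COOH) ≈ 0.2
benzoate (PhCOO⁻): pKₐ(C₆H₅COOH) ≈ 4.2
cyanide (CN⁻): pKₐ(HCN) ≈ 9.2
hydride: pKₐ(H₂) ≈ 36

hydrogen sulfate (HSO₄⁻) > trifluoroacetate (CF₃COO⁻) > benzoate (PhCOO⁻) > cyanide (CN⁻) > hydride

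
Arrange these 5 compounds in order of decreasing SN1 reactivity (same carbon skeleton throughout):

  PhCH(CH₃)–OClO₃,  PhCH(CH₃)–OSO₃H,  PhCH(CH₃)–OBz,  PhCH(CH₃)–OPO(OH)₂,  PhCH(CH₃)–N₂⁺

PhCH(CH₃)–N₂⁺ > PhCH(CH₃)–OClO₃ > PhCH(CH₃)–OSO₃H > PhCH(CH₃)–OPO(OH)₂ > PhCH(CH₃)–OBz

Same R in every case — rank the leaving groups.
Rank by basicity of the departing species: weakest base leaves most easily.
PhCH(CH₃)–N₂⁺ loses N₂: no meaningful conjugate acid; N₂ departs as an exceptionally stable neutral molecule
PhCH(CH₃)–OClO₃ loses ClO₄⁻: pKₐ(HClO₄) ≈ -10
PhCH(CH₃)–OSO₃H loses HSO₄⁻: pKₐ(H₂SO₄) ≈ -3
PhCH(CH₃)–OPO(OH)₂ loses H₂PO₄⁻: pKₐ(H₃PO₄) ≈ 2.1
PhCH(CH₃)–OBz loses PhCOO⁻: pKₐ(C₆H₅COOH) ≈ 4.2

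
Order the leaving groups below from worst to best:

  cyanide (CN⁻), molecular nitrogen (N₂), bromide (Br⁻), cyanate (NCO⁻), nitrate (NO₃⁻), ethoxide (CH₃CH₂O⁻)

ethoxide (CH₃CH₂O⁻) < cyanide (CN⁻) < cyanate (NCO⁻) < nitrate (NO₃⁻) < bromide (Br⁻) < molecular nitrogen (N₂)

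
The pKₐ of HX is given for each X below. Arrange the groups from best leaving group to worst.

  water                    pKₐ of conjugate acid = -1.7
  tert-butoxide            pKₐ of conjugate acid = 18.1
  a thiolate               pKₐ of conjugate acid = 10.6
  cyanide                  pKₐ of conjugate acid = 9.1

water > cyanide > a thiolate > tert-butoxide

Lower conjugate-acid pKₐ ⇒ weaker base ⇒ better leaving group.
Sorting by the given values: water (-1.7), cyanide (9.1), a thiolate (10.6), tert-butoxide (18.1).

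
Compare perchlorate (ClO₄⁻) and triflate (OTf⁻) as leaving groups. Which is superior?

triflate (OTf⁻) is the better leaving group.
pKₐ(CF₃SO₃H (triflic acid)) ≈ -14 versus pKₐ(HClO₄) ≈ -10: triflate (OTf⁻) is the much weaker base.
Charge spread over three oxygens and a CF₃ group; the premier leaving group in synthesis.

triflate (OTf⁻)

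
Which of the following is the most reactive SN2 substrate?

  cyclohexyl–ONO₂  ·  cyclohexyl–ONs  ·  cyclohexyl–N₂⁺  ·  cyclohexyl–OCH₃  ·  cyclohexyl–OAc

cyclohexyl–N₂⁺

Identical carbon frameworks mean the comparison reduces to leaving-group quality.
Leaving-group ability tracks the stability of the departed species; conjugate-acid pKₐ is the usual yardstick (lower pKₐ → better LG).
cyclohexyl–N₂⁺ loses N₂: no meaningful conjugate acid; N₂ departs as an exceptionally stable neutral molecule
cyclohexyl–ONs loses ONs⁻: pKₐ(p-O₂NC₆H₄SO₃H) ≈ -3.5
cyclohexyl–ONO₂ loses NO₃⁻: pKₐ(HNO₃) ≈ -1.3
cyclohexyl–OAc loses AcO⁻: pKₐ(CH₃COOH) ≈ 4.8
cyclohexyl–OCH₃ loses CH₃O⁻: pKₐ(CH₃OH) ≈ 15.5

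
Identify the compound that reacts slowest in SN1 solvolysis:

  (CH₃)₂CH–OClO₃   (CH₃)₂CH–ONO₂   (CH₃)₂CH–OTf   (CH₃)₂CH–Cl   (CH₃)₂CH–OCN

(CH₃)₂CH–OCN

The skeletons are identical, so relative rate is governed entirely by leaving-group ability.
Leaving-group ability tracks the stability of the departed species; conjugate-acid pKₐ is the usual yardstick (lower pKₐ → better LG).
(CH₃)₂CH–OTf loses OTf⁻: pKₐ(CF₃SO₃H (triflic acid)) ≈ -14
(CH₃)₂CH–OClO₃ loses ClO₄⁻: pKₐ(HClO₄) ≈ -10
(CH₃)₂CH–Cl loses Cl⁻: pKₐ(HCl) ≈ -7
(CH₃)₂CH–ONO₂ loses NO₃⁻: pKₐ(HNO₃) ≈ -1.3
(CH₃)₂CH–OCN loses NCO⁻: pKₐ(HOCN) ≈ 3.5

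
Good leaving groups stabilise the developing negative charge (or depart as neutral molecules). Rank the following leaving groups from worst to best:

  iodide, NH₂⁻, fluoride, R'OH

The more stable X⁻ (or X) is on its own — i.e. the weaker a base it is — the better a leaving group it makes.
iodide: pKₐ(HI) ≈ -10 — large, highly polarisable; very weak base
R'OH: pKₐ(R'OH₂⁺) ≈ -2.4
fluoride: pKₐ(HF) ≈ 3.2
NH₂⁻: pKₐ(NH₃) ≈ 38
The question asks for worst first, so the sequence is read in increasing leaving-group ability.

NH₂⁻ < fluoride < R'OH < iodide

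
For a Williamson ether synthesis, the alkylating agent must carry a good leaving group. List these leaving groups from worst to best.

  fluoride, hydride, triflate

Leaving-group ability tracks the stability of the departed species; conjugate-acid pKₐ is the usual yardstick (lower pKₐ → better LG).
triflate: pKₐ(CF₃SO₃H (triflic acid)) ≈ -14
fluoride: pKₐ(HF) ≈ 3.2
hydride: pKₐ(H₂) ≈ 36
The question asks for worst first, so the sequence is read in increasing leaving-group ability.

hydride < fluoride < triflate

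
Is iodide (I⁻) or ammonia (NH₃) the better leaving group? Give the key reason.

iodide (I⁻) is the better leaving group.
pKₐ(HI) ≈ -10 versus pKₐ(NH₄⁺) ≈ 9.2: iodide (I⁻) is the much weaker base.
Large, highly polarisable; very weak base.

iodide (I⁻)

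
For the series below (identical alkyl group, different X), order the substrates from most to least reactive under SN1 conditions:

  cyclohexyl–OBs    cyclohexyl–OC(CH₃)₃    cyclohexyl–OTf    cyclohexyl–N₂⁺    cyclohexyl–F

Same R in every case — rank the leaving groups.
Rank by basicity of the departing species: weakest base leaves most easily.
cyclohexyl–N₂⁺ loses N₂: no meaningful conjugate acid; N₂ departs as an exceptionally stable neutral molecule
cyclohexyl–OTf loses OTf⁻: pKₐ(CF₃SO₃H (triflic acid)) ≈ -14
cyclohexyl–OBs loses OBs⁻: pKₐ(p-BrC₆H₄SO₃H) ≈ -2.8
cyclohexyl–F loses F⁻: pKₐ(HF) ≈ 3.2
cyclohexyl–OC(CH₃)₃ loses (CH₃)₃CO⁻: pKₐ(t-BuOH) ≈ 18

cyclohexyl–N₂⁺ > cyclohexyl–OTf > cyclohexyl–OBs > cyclohexyl–F > cyclohexyl–OC(CH₃)₃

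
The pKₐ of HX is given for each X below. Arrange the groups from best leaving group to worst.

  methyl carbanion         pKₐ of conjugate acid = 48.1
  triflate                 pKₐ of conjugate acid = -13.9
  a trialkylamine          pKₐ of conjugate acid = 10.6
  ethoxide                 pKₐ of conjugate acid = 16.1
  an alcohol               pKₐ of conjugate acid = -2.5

triflate > an alcohol > a trialkylamine > ethoxide > methyl carbanion

Lower conjugate-acid pKₐ ⇒ weaker base ⇒ better leaving group.
Sorting by the given values: triflate (-13.9), an alcohol (-2.5), a trialkylamine (10.6), ethoxide (16.1), methyl carbanion (48.1).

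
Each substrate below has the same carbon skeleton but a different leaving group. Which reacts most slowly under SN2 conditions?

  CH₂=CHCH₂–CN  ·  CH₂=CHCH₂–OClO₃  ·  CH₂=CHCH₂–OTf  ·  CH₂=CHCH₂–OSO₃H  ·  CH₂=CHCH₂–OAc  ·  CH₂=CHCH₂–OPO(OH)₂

CH₂=CHCH₂–CN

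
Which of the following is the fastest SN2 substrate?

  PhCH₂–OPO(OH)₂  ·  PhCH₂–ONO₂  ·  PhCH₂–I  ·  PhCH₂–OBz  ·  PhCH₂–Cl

PhCH₂–I

Same R in every case — rank the leaving groups.
Rank by basicity of the departing species: weakest base leaves most easily.
PhCH₂–I loses I⁻: pKₐ(HI) ≈ -10
PhCH₂–Cl loses Cl⁻: pKₐ(HCl) ≈ -7
PhCH₂–ONO₂ loses NO₃⁻: pKₐ(HNO₃) ≈ -1.3
PhCH₂–OPO(OH)₂ loses H₂PO₄⁻: pKₐ(H₃PO₄) ≈ 2.1
PhCH₂–OBz loses PhCOO⁻: pKₐ(C₆H₅COOH) ≈ 4.2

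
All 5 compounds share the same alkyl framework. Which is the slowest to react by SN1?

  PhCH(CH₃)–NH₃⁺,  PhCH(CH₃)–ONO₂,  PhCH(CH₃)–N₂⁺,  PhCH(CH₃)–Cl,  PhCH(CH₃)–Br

With the same alkyl group throughout, only the leaving group differentiates the rates.
Leaving-group ability tracks the stability of the departed species; conjugate-acid pKₐ is the usual yardstick (lower pKₐ → better LG).
PhCH(CH₃)–N₂⁺ loses N₂: no meaningful conjugate acid; N₂ departs as an exceptionally stable neutral molecule
PhCH(CH₃)–Br loses Br⁻: pKₐ(HBr) ≈ -9
PhCH(CH₃)–Cl loses Cl⁻: pKₐ(HCl) ≈ -7
PhCH(CH₃)–ONO₂ loses NO₃⁻: pKₐ(HNO₃) ≈ -1.3
PhCH(CH₃)–NH₃⁺ loses NH₃: pKₐ(NH₄⁺) ≈ 9.2

PhCH(CH₃)–NH₃⁺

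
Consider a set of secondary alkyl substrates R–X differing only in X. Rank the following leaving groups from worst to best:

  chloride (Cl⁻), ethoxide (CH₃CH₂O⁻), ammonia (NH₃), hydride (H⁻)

hydride (H⁻) < ethoxide (CH₃CH₂O⁻) < ammonia (NH₃) < chloride (Cl⁻)

chloride (Cl⁻): pKₐ(HCl) ≈ -7
ammonia (NH₃): pKₐ(NH₄⁺) ≈ 9.2
ethoxide (CH₃CH₂O⁻): pKₐ(CH₃CH₂OH) ≈ 16
hydride (H⁻): pKₐ(H₂) ≈ 36
Reversing gives the worst-to-best order requested.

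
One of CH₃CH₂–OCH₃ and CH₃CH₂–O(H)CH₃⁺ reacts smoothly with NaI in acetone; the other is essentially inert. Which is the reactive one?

From CH₃CH₂–OCH₃ the departing group would be CH₃O⁻ (pKₐ(CH₃OH) ≈ 15.5). Strong base; alkoxides do not leave unassisted.
From CH₃CH₂–O(H)CH₃⁺ the leaving group is R'OH (pKₐ(R'OH₂⁺) ≈ -2.4). Neutral; leaves from a protonated ether (an oxonium ion, R–O(H)R'⁺).
(In practice CH₃CH₂–O(H)CH₃⁺ is made from CH₃CH₂–OCH₃ by protonation with concentrated HI, allowing neutral methanol, rather than methoxide, to depart.)

CH₃CH₂–O(H)CH₃⁺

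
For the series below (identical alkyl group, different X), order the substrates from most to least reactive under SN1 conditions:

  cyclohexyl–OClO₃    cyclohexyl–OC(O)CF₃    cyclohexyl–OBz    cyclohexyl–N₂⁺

cyclohexyl–N₂⁺ > cyclohexyl–OClO₃ > cyclohexyl–OC(O)CF₃ > cyclohexyl–OBz

The skeletons are identical, so relative rate is governed entirely by leaving-group ability.
Leaving-group ability tracks the stability of the departed species; conjugate-acid pKₐ is the usual yardstick (lower pKₐ → better LG).
cyclohexyl–N₂⁺ loses N₂: no meaningful conjugate acid; N₂ departs as an exceptionally stable neutral molecule
cyclohexyl–OClO₃ loses ClO₄⁻: pKₐ(HClO₄) ≈ -10
cyclohexyl–OC(O)CF₃ loses CF₃COO⁻: pKₐ(CF₃COOH) ≈ 0.2
cyclohexyl–OBz loses PhCOO⁻: pKₐ(C₆H₅COOH) ≈ 4.2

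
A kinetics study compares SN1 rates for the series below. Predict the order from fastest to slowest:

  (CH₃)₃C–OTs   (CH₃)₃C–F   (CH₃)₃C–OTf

(CH₃)₃C–OTf > (CH₃)₃C–OTs > (CH₃)₃C–F

Identical carbon frameworks mean the comparison reduces to leaving-group quality.
Leaving-group ability tracks the stability of the departed species; conjugate-acid pKₐ is the usual yardstick (lower pKₐ → better LG).
(CH₃)₃C–OTf loses OTf⁻: pKₐ(CF₃SO₃H (triflic acid)) ≈ -14
(CH₃)₃C–OTs loses OTs⁻: pKₐ(p-CH₃C₆H₄SO₃H (TsOH)) ≈ -2.8
(CH₃)₃C–F loses F⁻: pKₐ(HF) ≈ 3.2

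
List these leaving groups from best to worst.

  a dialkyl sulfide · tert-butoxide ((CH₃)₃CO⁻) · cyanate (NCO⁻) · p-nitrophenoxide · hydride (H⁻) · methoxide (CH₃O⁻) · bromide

bromide > a dialkyl sulfide > cyanate (NCO⁻) > p-nitrophenoxide > methoxide (CH₃O⁻) > tert-butoxide ((CH₃)₃CO⁻) > hydride (H⁻)

bromide: pKₐ(HBr) ≈ -9 — weak base; good leaving group
a dialkyl sulfide: pKₐ(R'₂SH⁺) ≈ -7 — neutral; leaves from a sulfonium salt (R–SR'₂⁺)
cyanate (NCO⁻): pKₐ(HOCN) ≈ 3.5 — resonance between N and O
p-nitrophenoxide: pKₐ(p-nitrophenol) ≈ 7.2 — nitro group delocalises the charge; the classic chromogenic LG
methoxide (CH₃O⁻): pKₐ(CH₃OH) ≈ 15.5
tert-butoxide ((CH₃)₃CO⁻): pKₐ(t-BuOH) ≈ 18
hydride (H⁻): pKₐ(H₂) ≈ 36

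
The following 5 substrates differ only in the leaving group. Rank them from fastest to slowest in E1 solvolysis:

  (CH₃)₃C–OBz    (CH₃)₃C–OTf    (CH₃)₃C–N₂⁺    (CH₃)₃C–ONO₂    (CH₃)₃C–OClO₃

(CH₃)₃C–N₂⁺ > (CH₃)₃C–OTf > (CH₃)₃C–OClO₃ > (CH₃)₃C–ONO₂ > (CH₃)₃C–OBz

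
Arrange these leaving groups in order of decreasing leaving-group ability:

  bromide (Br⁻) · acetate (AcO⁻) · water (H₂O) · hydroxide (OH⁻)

bromide (Br⁻) > water (H₂O) > acetate (AcO⁻) > hydroxide (OH⁻)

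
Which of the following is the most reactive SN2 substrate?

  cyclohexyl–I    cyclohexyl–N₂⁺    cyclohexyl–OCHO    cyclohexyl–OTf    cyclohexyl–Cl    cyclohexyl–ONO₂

cyclohexyl–N₂⁺

With the same alkyl group throughout, only the leaving group differentiates the rates.
The more stable X⁻ (or X) is on its own — i.e. the weaker a base it is — the better a leaving group it makes.
cyclohexyl–N₂⁺ loses N₂: no meaningful conjugate acid; N₂ departs as an exceptionally stable neutral molecule
cyclohexyl–OTf loses OTf⁻: pKₐ(CF₃SO₃H (triflic acid)) ≈ -14
cyclohexyl–I loses I⁻: pKₐ(HI) ≈ -10
cyclohexyl–Cl loses Cl⁻: pKₐ(HCl) ≈ -7
cyclohexyl–ONO₂ loses NO₃⁻: pKₐ(HNO₃) ≈ -1.3
cyclohexyl–OCHO loses HCOO⁻: pKₐ(HCOOH) ≈ 3.8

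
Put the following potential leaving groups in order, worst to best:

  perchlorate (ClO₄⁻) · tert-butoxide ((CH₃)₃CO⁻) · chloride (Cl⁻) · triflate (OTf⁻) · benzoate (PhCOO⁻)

tert-butoxide ((CH₃)₃CO⁻) < benzoate (PhCOO⁻) < chloride (Cl⁻) < perchlorate (ClO₄⁻) < triflate (OTf⁻)

triflate (OTf⁻): pKₐ(CF₃SO₃H (triflic acid)) ≈ -14 — charge spread over three oxygens and a CF₃ group; the premier leaving group in synthesis
perchlorate (ClO₄⁻): pKₐ(HClO₄) ≈ -10
chloride (Cl⁻): pKₐ(HCl) ≈ -7 — moderately weak base
benzoate (PhCOO⁻): pKₐ(C₆H₅COOH) ≈ 4.2 — aryl carboxylate
tert-butoxide ((CH₃)₃CO⁻): pKₐ(t-BuOH) ≈ 18 — bulky, strongly basic alkoxide
Listed from poorest to best leaving group as asked.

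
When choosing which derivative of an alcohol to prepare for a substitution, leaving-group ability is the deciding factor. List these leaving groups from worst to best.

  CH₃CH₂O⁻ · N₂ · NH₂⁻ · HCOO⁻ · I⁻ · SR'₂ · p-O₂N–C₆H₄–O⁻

NH₂⁻ < CH₃CH₂O⁻ < p-O₂N–C₆H₄–O⁻ < HCOO⁻ < SR'₂ < I⁻ < N₂

Rank by basicity of the departing species: weakest base leaves most easily.
N₂: no meaningful conjugate acid; N₂ departs as an exceptionally stable neutral molecule
I⁻: pKₐ(HI) ≈ -10 — large, highly polarisable; very weak base
SR'₂: pKₐ(R'₂SH⁺) ≈ -7
HCOO⁻: pKₐ(HCOOH) ≈ 3.8
p-O₂N–C₆H₄–O⁻: pKₐ(p-nitrophenol) ≈ 7.2 — nitro group delocalises the charge; the classic chromogenic LG
CH₃CH₂O⁻: pKₐ(CH₃CH₂OH) ≈ 16 — strong base; alkoxides do not leave unassisted
NH₂⁻: pKₐ(NH₃) ≈ 38 — extremely strong base; never a leaving group
The question asks for worst first, so the sequence is read in increasing leaving-group ability.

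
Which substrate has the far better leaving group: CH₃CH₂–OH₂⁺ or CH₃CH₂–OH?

CH₃CH₂–OH₂⁺

From CH₃CH₂–OH the departing group would be OH⁻ (pKₐ(H₂O) ≈ 15.7). Strong base; essentially never leaves without prior activation.
From CH₃CH₂–OH₂⁺ the leaving group is H₂O (pKₐ(H₃O⁺) ≈ -1.7). Neutral; leaves from a protonated alcohol (R–OH₂⁺).
(In practice CH₃CH₂–OH₂⁺ is made from CH₃CH₂–OH by protonation with strong acid, converting the leaving group from hydroxide to neutral water.)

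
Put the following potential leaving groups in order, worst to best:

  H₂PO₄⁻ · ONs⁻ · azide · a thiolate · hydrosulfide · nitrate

a thiolate < hydrosulfide < azide < H₂PO₄⁻ < nitrate < ONs⁻

A good leaving group is a weak base: the lower the pKₐ of its conjugate acid, the more readily it departs.
ONs⁻: pKₐ(p-O₂NC₆H₄SO₃H) ≈ -3.5 — p-nitro group further stabilises the sulfonate
nitrate: pKₐ(HNO₃) ≈ -1.3
H₂PO₄⁻: pKₐ(H₃PO₄) ≈ 2.1
azide: pKₐ(HN₃) ≈ 4.7
hydrosulfide: pKₐ(H₂S) ≈ 7
a thiolate: pKₐ(RSH (a thiol)) ≈ 10.5
Listed from poorest to best leaving group as asked.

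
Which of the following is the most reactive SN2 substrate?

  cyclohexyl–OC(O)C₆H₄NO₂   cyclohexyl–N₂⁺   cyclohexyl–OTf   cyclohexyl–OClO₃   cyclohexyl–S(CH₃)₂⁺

The skeletons are identical, so relative rate is governed entirely by leaving-group ability.
Leaving-group ability tracks the stability of the departed species; conjugate-acid pKₐ is the usual yardstick (lower pKₐ → better LG).
cyclohexyl–N₂⁺ loses N₂: no meaningful conjugate acid; N₂ departs as an exceptionally stable neutral molecule
cyclohexyl–OTf loses OTf⁻: pKₐ(CF₃SO₃H (triflic acid)) ≈ -14
cyclohexyl–OClO₃ loses ClO₄⁻: pKₐ(HClO₄) ≈ -10
cyclohexyl–S(CH₃)₂⁺ loses SR'₂: pKₐ(R'₂SH⁺) ≈ -7
cyclohexyl–OC(O)C₆H₄NO₂ loses p-O₂N–C₆H₄–COO⁻: pKₐ(p-nitrobenzoic acid) ≈ 3.4

cyclohexyl–N₂⁺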